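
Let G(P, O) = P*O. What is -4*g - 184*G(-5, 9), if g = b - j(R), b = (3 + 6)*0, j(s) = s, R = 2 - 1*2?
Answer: 8280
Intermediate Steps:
G(P, O) = O*P
R = 0 (R = 2 - 2 = 0)
b = 0 (b = 9*0 = 0)
g = 0 (g = 0 - 1*0 = 0 + 0 = 0)
-4*g - 184*G(-5, 9) = -4*0 - 1656*(-5) = 0 - 184*(-45) = 0 + 8280 = 8280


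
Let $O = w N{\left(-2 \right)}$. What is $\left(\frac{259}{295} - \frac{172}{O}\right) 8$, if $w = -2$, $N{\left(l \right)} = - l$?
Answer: $\frac{103552}{295} \approx 351.02$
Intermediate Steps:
$O = -4$ ($O = - 2 \left(\left(-1\right) \left(-2\right)\right) = \left(-2\right) 2 = -4$)
$\left(\frac{259}{295} - \frac{172}{O}\right) 8 = \left(\frac{259}{295} - \frac{172}{-4}\right) 8 = \left(259 \cdot \frac{1}{295} - -43\right) 8 = \left(\frac{259}{295} + 43\right) 8 = \frac{12944}{295} \cdot 8 = \frac{103552}{295}$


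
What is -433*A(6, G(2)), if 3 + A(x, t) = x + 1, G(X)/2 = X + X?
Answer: -1732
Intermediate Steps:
G(X) = 4*X (G(X) = 2*(X + X) = 2*(2*X) = 4*X)
A(x, t) = -2 + x (A(x, t) = -3 + (x + 1) = -3 + (1 + x) = -2 + x)
-433*A(6, G(2)) = -433*(-2 + 6) = -433*4 = -1732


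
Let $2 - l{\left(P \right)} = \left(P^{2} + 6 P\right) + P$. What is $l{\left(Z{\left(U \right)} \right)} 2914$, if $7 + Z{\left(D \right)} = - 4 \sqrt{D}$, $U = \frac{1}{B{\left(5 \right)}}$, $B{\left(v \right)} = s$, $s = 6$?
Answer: $- \frac{5828}{3} - \frac{40796 \sqrt{6}}{3} \approx -35252.0$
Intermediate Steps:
$B{\left(v \right)} = 6$
$U = \frac{1}{6} \approx 0.16667$
$Z{\left(D \right)} = -7 - 4 \sqrt{D}$
$l{\left(P \right)} = 2 - P^{2} - 7 P$ ($l{\left(P \right)} = 2 - \left(\left(P^{2} + 6 P\right) + P\right) = 2 - \left(P^{2} + 7 P\right) = 2 - P^{2} - 7 P$)
$l{\left(Z{\left(U \right)} \right)} 2914 = \left(2 - \left(-7 - \frac{4}{\sqrt{6}}\right)^{2} - 7 \left(-7 - \frac{4}{\sqrt{6}}\right)\right) 2914 = \left(2 - \left(-7 - 4 \frac{\sqrt{6}}{6}\right)^{2} - 7 \left(-7 - 4 \frac{\sqrt{6}}{6}\right)\right) 2914 = \left(2 - \left(-7 - \frac{2 \sqrt{6}}{3}\right)^{2} - 7 \left(-7 - \frac{2 \sqrt{6}}{3}\right)\right) 2914 = \left(2 - \left(-7 - \frac{2 \sqrt{6}}{3}\right)^{2} + \left(49 + \frac{14 \sqrt{6}}{3}\right)\right) 2914 = \left(51 - \left(-7 - \frac{2 \sqrt{6}}{3}\right)^{2} + \frac{14 \sqrt{6}}{3}\right) 2914 = 148614 - 2914 \left(-7 - \frac{2 \sqrt{6}}{3}\right)^{2} + \frac{40796 \sqrt{6}}{3}$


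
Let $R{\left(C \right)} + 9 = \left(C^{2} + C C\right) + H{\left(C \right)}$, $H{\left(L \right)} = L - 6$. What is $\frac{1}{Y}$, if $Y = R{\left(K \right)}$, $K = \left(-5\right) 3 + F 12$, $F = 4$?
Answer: $\frac{1}{2196} \approx 0.00045537$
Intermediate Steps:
$K = 33$ ($K = \left(-5\right) 3 + 4 \cdot 12 = -15 + 48 = 33$)
$H{\left(L \right)} = -6 + L$ ($H{\left(L \right)} = L - 6 = -6 + L$)
$R{\left(C \right)} = -15 + C + 2 C^{2}$ ($R{\left(C \right)} = -9 + \left(\left(C^{2} + C C\right) + \left(-6 + C\right)\right) = -9 + \left(\left(C^{2} + C^{2}\right) + \left(-6 + C\right)\right) = -9 + \left(2 C^{2} + \left(-6 + C\right)\right) = -9 + \left(-6 + C + 2 C^{2}\right) = -15 + C + 2 C^{2}$)
$Y = 2196$ ($Y = -15 + 33 + 2 \cdot 33^{2} = -15 + 33 + 2 \cdot 1089 = -15 + 33 + 2178 = 2196$)
$\frac{1}{Y} = \frac{1}{2196}$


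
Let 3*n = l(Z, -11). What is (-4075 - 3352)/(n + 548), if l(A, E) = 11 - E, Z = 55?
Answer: -3183/238 ≈ -13.374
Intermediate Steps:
n = 22/3 (n = (11 - 1*(-11))/3 = (11 + 11)/3 = (1/3)*22 = 22/3 ≈ 7.3333)
(-4075 - 3352)/(n + 548) = (-4075 - 3352)/(22/3 + 548) = -7427/1666/3 = -7427*3/1666 = -3183/238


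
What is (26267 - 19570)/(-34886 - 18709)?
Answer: -6697/53595 ≈ -0.12496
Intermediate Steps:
(26267 - 19570)/(-34886 - 18709) = 6697/(-53595) = 6697*(-1/53595) = -6697/53595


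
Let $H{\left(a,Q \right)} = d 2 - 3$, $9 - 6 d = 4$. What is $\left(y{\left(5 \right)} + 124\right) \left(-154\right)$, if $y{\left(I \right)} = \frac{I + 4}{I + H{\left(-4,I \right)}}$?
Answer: $-19474$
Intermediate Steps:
$d = \frac{5}{6}$ ($d = \frac{3}{2} - \frac{2}{3} = \frac{5}{6} \approx 0.83333$)
$H{\left(a,Q \right)} = - \frac{4}{3}$ ($H{\left(a,Q \right)} = \frac{5}{6} \cdot 2 - 3 = \frac{5}{3} - 3 = - \frac{4}{3}$)
$y{\left(I \right)} = \frac{4 + I}{- \frac{4}{3} + I}$ ($y{\left(I \right)} = \frac{I + 4}{I - \frac{4}{3}} = \frac{4 + I}{- \frac{4}{3} + I}$)
$\left(y{\left(5 \right)} + 124\right) \left(-154\right) = \left(\frac{3 \left(4 + 5\right)}{-4 + 3 \cdot 5} + 124\right) \left(-154\right) = \left(3 \frac{1}{-4 + 15} \cdot 9 + 124\right) \left(-154\right) = \left(3 \cdot \frac{1}{11} \cdot 9 + 124\right) \left(-154\right) = \left(\frac{27}{11} + 124\right) \left(-154\right) = \frac{1391}{11} \left(-154\right) = -19474$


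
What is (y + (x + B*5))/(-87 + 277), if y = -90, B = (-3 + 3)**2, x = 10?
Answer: -8/19 ≈ -0.42105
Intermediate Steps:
B = 0 (B = 0**2 = 0)
(y + (x + B*5))/(-87 + 277) = (-90 + (10 + 0*5))/(-87 + 277) = (-90 + (10 + 0))/190 = (-90 + 10)*(1/190) = -80*1/190 = -8/19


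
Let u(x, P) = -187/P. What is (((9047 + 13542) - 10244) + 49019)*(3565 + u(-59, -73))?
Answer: 15981149248/73 ≈ 2.1892e+8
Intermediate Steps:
(((9047 + 13542) - 10244) + 49019)*(3565 + u(-59, -73)) = (((9047 + 13542) - 10244) + 49019)*(3565 - 187/(-73)) = ((22589 - 10244) + 49019)*(3565 - 187*(-1/73)) = (12345 + 49019)*(3565 + 187/73) = 61364*(260432/73) = 15981149248/73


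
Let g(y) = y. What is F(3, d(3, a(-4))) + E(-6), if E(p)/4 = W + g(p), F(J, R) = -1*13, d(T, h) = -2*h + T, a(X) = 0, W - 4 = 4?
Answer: -5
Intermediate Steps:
W = 8 (W = 4 + 4 = 8)
d(T, h) = T - 2*h
F(J, R) = -13
E(p) = 32 + 4*p (E(p) = 4*(8 + p) = 32 + 4*p)
F(3, d(3, a(-4))) + E(-6) = -13 + (32 + 4*(-6)) = -13 + (32 - 24) = -13 + 8 = -5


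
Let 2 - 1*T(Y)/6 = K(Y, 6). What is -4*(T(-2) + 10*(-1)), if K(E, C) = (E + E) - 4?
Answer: -200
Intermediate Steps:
K(E, C) = -4 + 2*E (K(E, C) = 2*E - 4 = -4 + 2*E)
T(Y) = 36 - 12*Y (T(Y) = 12 - 6*(-4 + 2*Y) = 12 + (24 - 12*Y) = 36 - 12*Y)
-4*(T(-2) + 10*(-1)) = -4*((36 - 12*(-2)) + 10*(-1)) = -4*((36 + 24) - 10) = -4*(60 - 10) = -4*50 = -200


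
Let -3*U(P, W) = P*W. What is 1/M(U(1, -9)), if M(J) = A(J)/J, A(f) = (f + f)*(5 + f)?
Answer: 1/16 ≈ 0.062500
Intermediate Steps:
A(f) = 2*f*(5 + f) (A(f) = (2*f)*(5 + f) = 2*f*(5 + f))
U(P, W) = -P*W/3
M(J) = 10 + 2*J (M(J) = (2*J*(5 + J))/J = 10 + 2*J)
1/M(U(1, -9)) = 1/(10 + 2*(-1/3*1*(-9))) = 1/(10 + 2*3) = 1/(10 + 6) = 1/16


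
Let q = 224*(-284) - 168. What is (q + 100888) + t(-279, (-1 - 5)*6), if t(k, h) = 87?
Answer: 37191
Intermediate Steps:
q = -63784 (q = -63616 - 168 = -63784)
(q + 100888) + t(-279, (-1 - 5)*6) = (-63784 + 100888) + 87 = 37104 + 87 = 37191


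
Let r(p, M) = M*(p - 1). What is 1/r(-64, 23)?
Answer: -1/1495 ≈ -0.00066890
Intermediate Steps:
r(p, M) = M*(-1 + p)
1/r(-64, 23) = 1/(23*(-1 - 64)) = 1/(23*(-65)) = 1/(-1495) = -1/1495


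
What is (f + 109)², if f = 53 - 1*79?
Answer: 6889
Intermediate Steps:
f = -26 (f = 53 - 79 = -26)
(f + 109)² = (-26 + 109)² = 83² = 6889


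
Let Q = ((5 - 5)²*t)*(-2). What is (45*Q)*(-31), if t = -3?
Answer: 0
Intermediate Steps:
Q = 0 (Q = ((5 - 5)²*(-3))*(-2) = (0²*(-3))*(-2) = (0*(-3))*(-2) = 0*(-2) = 0)
(45*Q)*(-31) = (45*0)*(-31) = 0*(-31) = 0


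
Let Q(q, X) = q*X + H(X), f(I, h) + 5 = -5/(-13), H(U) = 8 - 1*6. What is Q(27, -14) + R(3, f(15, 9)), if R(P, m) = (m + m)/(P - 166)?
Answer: -796624/2119 ≈ -375.94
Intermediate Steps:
H(U) = 2 (H(U) = 8 - 6 = 2)
f(I, h) = -60/13 (f(I, h) = -5 - 5/(-13) = -5 - 5*(-1/13) = -5 + 5/13 = -60/13)
Q(q, X) = 2 + X*q (Q(q, X) = q*X + 2 = X*q + 2 = 2 + X*q)
R(P, m) = 2*m/(-166 + P) (R(P, m) = (2*m)/(-166 + P) = 2*m/(-166 + P))
Q(27, -14) + R(3, f(15, 9)) = (2 - 14*27) + 2*(-60/13)/(-166 + 3) = (2 - 378) + 2*(-60/13)/(-163) = -376 + 2*(-60/13)*(-1/163) = -376 + 120/2119 = -796624/2119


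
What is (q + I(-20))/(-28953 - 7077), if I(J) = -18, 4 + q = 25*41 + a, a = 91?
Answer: -547/18015 ≈ -0.030364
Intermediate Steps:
q = 1112 (q = -4 + (25*41 + 91) = -4 + (1025 + 91) = -4 + 1116 = 1112)
(q + I(-20))/(-28953 - 7077) = (1112 - 18)/(-28953 - 7077) = 1094/(-36030) = 1094*(-1/36030) = -547/18015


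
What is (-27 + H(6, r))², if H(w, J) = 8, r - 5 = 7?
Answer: 361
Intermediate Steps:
r = 12 (r = 5 + 7 = 12)
(-27 + H(6, r))² = (-27 + 8)² = (-19)² = 361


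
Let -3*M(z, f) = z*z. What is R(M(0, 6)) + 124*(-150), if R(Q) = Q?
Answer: -18600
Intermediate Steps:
M(z, f) = -z²/3 (M(z, f) = -z*z/3 = -z²/3)
R(M(0, 6)) + 124*(-150) = -⅓*0² + 124*(-150) = -⅓*0 - 18600 = 0 - 18600 = -18600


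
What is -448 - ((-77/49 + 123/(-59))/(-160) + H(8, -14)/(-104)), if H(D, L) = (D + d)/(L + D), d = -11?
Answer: -19243271/42952 ≈ -448.02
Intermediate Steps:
H(D, L) = (-11 + D)/(D + L) (H(D, L) = (D - 11)/(L + D) = (-11 + D)/(D + L))
-448 - ((-77/49 + 123/(-59))/(-160) + H(8, -14)/(-104)) = -448 - ((-77/49 + 123/(-59))/(-160) + ((-11 + 8)/(8 - 14))/(-104)) = -448 - ((-77*1/49 + 123*(-1/59))*(-1/160) + (-3/(-6))*(-1/104)) = -448 - ((-11/7 - 123/59)*(-1/160) - 1/6*(-3)*(-1/104)) = -448 - (-1510/413*(-1/160) + (1/2)*(-1/104)) = -448 - (151/6608 - 1/208) = -448 - 1*775/42952 = -448 - 775/42952 = -19243271/42952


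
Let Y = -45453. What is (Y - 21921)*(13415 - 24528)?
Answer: 748727262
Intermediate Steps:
(Y - 21921)*(13415 - 24528) = (-45453 - 21921)*(13415 - 24528) = -67374*(-11113) = 748727262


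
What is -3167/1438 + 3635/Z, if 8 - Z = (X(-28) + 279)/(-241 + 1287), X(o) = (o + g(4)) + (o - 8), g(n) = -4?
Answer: 5441744761/11729766 ≈ 463.93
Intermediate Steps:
X(o) = -12 + 2*o (X(o) = (o - 4) + (o - 8) = (-4 + o) + (-8 + o) = -12 + 2*o)
Z = 8157/1046 (Z = 8 - ((-12 + 2*(-28)) + 279)/(-241 + 1287) = 8 - ((-12 - 56) + 279)/1046 = 8 - (-68 + 279)/1046 = 8 - 211/1046 = 8157/1046 ≈ 7.7983)
-3167/1438 + 3635/Z = -3167/1438 + 3635/(8157/1046) = -3167*1/1438 + 3635*(1046/8157) = -3167/1438 + 3802210/8157 = 5441744761/11729766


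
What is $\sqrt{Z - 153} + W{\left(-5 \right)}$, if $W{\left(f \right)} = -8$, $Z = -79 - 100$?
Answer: $-8 + 2 i \sqrt{83} \approx -8.0 + 18.221 i$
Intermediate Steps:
$Z = -179$ ($Z = -79 - 100 = -179$)
$\sqrt{Z - 153} + W{\left(-5 \right)} = \sqrt{-179 - 153} - 8 = \sqrt{-332} - 8 = 2 i \sqrt{83} - 8 = -8 + 2 i \sqrt{83}$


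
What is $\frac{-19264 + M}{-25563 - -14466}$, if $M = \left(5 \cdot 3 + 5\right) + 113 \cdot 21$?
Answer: $\frac{16871}{11097} \approx 1.5203$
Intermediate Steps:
$M = 2393$ ($M = \left(15 + 5\right) + 2373 = 20 + 2373 = 2393$)
$\frac{-19264 + M}{-25563 - -14466} = \frac{-19264 + 2393}{-25563 - -14466} = - \frac{16871}{-25563 + 14466} = - \frac{16871}{-11097} = \left(-16871\right) \left(- \frac{1}{11097}\right) = \frac{16871}{11097}$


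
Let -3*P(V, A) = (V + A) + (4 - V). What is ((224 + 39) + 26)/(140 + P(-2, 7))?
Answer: 867/409 ≈ 2.1198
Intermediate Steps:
P(V, A) = -4/3 - A/3 (P(V, A) = -((V + A) + (4 - V))/3 = -((A + V) + (4 - V))/3 = -(4 + A)/3 = -4/3 - A/3)
((224 + 39) + 26)/(140 + P(-2, 7)) = ((224 + 39) + 26)/(140 + (-4/3 - 1/3*7)) = (263 + 26)/(140 + (-4/3 - 7/3)) = 289/(140 - 11/3) = 289/(409/3) = 289*(3/409) = 867/409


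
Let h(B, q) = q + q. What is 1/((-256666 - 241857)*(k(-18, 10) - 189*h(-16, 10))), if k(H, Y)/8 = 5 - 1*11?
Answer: 1/1908346044 ≈ 5.2401e-10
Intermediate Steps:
h(B, q) = 2*q
k(H, Y) = -48 (k(H, Y) = 8*(5 - 1*11) = 8*(5 - 11) = 8*(-6) = -48)
1/((-256666 - 241857)*(k(-18, 10) - 189*h(-16, 10))) = 1/((-256666 - 241857)*(-48 - 378*10)) = 1/((-498523)*(-48 - 189*20)) = -1/(498523*(-48 - 3780)) = -1/498523/(-3828) = -1/498523*(-1/3828) = 1/1908346044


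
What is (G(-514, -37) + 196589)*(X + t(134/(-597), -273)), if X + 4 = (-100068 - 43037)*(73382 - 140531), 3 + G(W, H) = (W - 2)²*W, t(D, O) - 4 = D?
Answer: -783983496733723501138/597 ≈ -1.3132e+18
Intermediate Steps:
t(D, O) = 4 + D
G(W, H) = -3 + W*(-2 + W)² (G(W, H) = -3 + (W - 2)²*W = -3 + (-2 + W)²*W = -3 + W*(-2 + W)²)
X = 9609357641 (X = -4 + (-100068 - 43037)*(73382 - 140531) = -4 - 143105*(-67149) = -4 + 9609357645 = 9609357641)
(G(-514, -37) + 196589)*(X + t(134/(-597), -273)) = ((-3 - 514*(-2 - 514)²) + 196589)*(9609357641 + (4 + 134/(-597))) = ((-3 - 514*(-516)²) + 196589)*(9609357641 + (4 + 134*(-1/597))) = ((-3 - 514*266256) + 196589)*(9609357641 + (4 - 134/597)) = ((-3 - 136855584) + 196589)*(9609357641 + 2254/597) = (-136855587 + 196589)*(5736786513931/597) = -136658998*5736786513931/597 = -783983496733723501138/597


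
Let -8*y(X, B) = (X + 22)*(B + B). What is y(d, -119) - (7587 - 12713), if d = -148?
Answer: 2755/2 ≈ 1377.5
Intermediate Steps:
y(X, B) = -B*(22 + X)/4 (y(X, B) = -(X + 22)*(B + B)/8 = -(22 + X)*2*B/8 = -B*(22 + X)/4)
y(d, -119) - (7587 - 12713) = -¼*(-119)*(22 - 148) - (7587 - 12713) = -¼*(-119)*(-126) - 1*(-5126) = -7497/2 + 5126 = 2755/2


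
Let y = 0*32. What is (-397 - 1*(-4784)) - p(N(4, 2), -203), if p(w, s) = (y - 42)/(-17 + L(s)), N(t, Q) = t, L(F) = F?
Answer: 482549/110 ≈ 4386.8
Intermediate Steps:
y = 0
p(w, s) = -42/(-17 + s) (p(w, s) = (0 - 42)/(-17 + s) = -42/(-17 + s))
(-397 - 1*(-4784)) - p(N(4, 2), -203) = (-397 - 1*(-4784)) - (-42)/(-17 - 203) = (-397 + 4784) - (-42)/(-220) = 4387 - (-42)*(-1)/220 = 4387 - 1*21/110 = 4387 - 21/110 = 482549/110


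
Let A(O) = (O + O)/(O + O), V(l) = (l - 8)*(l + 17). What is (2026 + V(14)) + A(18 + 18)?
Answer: 2213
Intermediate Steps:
V(l) = (-8 + l)*(17 + l)
A(O) = 1 (A(O) = (2*O)/((2*O)) = (2*O)*(1/(2*O)) = 1)
(2026 + V(14)) + A(18 + 18) = (2026 + (-136 + 14**2 + 9*14)) + 1 = (2026 + (-136 + 196 + 126)) + 1 = (2026 + 186) + 1 = 2212 + 1 = 2213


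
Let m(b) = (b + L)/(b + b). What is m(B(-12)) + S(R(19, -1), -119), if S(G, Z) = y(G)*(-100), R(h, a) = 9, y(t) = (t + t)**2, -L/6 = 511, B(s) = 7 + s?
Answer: -320929/10 ≈ -32093.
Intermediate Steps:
L = -3066 (L = -6*511 = -3066)
y(t) = 4*t**2 (y(t) = (2*t)**2 = 4*t**2)
S(G, Z) = -400*G**2 (S(G, Z) = (4*G**2)*(-100) = -400*G**2)
m(b) = (-3066 + b)/(2*b) (m(b) = (b - 3066)/(b + b) = (-3066 + b)/((2*b)) = (-3066 + b)*(1/(2*b)) = (-3066 + b)/(2*b))
m(B(-12)) + S(R(19, -1), -119) = (-3066 + (7 - 12))/(2*(7 - 12)) - 400*9**2 = (1/2)*(-3066 - 5)/(-5) - 400*81 = (1/2)*(-1/5)*(-3071) - 32400 = 3071/10 - 32400 = -320929/10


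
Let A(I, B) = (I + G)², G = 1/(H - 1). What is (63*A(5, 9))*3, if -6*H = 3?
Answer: 3549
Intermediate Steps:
H = -½ (H = -⅙*3 = -½ ≈ -0.50000)
G = -⅔ (G = 1/(-½ - 1) = 1/(-3/2) = -⅔ ≈ -0.66667)
A(I, B) = (-⅔ + I)² (A(I, B) = (I - ⅔)² = (-⅔ + I)²)
(63*A(5, 9))*3 = (63*((-2 + 3*5)²/9))*3 = (63*((-2 + 15)²/9))*3 = (63*((⅑)*13²))*3 = (63*((⅑)*169))*3 = (63*(169/9))*3 = 1183*3 = 3549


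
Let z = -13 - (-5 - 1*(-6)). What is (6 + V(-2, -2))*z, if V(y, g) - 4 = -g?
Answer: -168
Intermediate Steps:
z = -14 (z = -13 - (-5 + 6) = -13 - 1*1 = -13 - 1 = -14)
V(y, g) = 4 - g
(6 + V(-2, -2))*z = (6 + (4 - 1*(-2)))*(-14) = (6 + (4 + 2))*(-14) = (6 + 6)*(-14) = 12*(-14) = -168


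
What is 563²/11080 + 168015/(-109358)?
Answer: 16400744851/605843320 ≈ 27.071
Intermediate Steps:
563²/11080 + 168015/(-109358) = 316969*(1/11080) + 168015*(-1/109358) = 316969/11080 - 168015/109358 = 16400744851/605843320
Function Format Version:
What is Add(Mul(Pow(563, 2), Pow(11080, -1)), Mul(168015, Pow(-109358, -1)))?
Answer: Rational(16400744851, 605843320) ≈ 27.071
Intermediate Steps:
Add(Mul(Pow(563, 2), Pow(11080, -1)), Mul(168015, Pow(-109358, -1))) = Add(Mul(316969, Rational(1, 11080)), Mul(168015, Rational(-1, 109358))) = Add(Rational(316969, 11080), Rational(-168015, 109358)) = Rational(16400744851, 605843320)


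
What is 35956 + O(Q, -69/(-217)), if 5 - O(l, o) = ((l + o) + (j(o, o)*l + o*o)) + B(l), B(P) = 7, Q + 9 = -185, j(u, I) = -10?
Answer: 1610800778/47089 ≈ 34208.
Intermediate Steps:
Q = -194 (Q = -9 - 185 = -194)
O(l, o) = -2 - o - o² + 9*l (O(l, o) = 5 - (((l + o) + (-10*l + o*o)) + 7) = 5 - (((l + o) + (-10*l + o²)) + 7) = 5 - (((l + o) + (o² - 10*l)) + 7) = 5 - ((o + o² - 9*l) + 7) = 5 - (7 + o + o² - 9*l) = 5 + (-7 - o - o² + 9*l) = -2 - o - o² + 9*l)
35956 + O(Q, -69/(-217)) = 35956 + (-2 - (-69)/(-217) - (-69/(-217))² + 9*(-194)) = 35956 + (-2 - (-69)*(-1)/217 - (-69*(-1/217))² - 1746) = 35956 + (-2 - 1*69/217 - (69/217)² - 1746) = 35956 + (-2 - 69/217 - 1*4761/47089 - 1746) = 35956 + (-2 - 69/217 - 4761/47089 - 1746) = 35956 - 82331306/47089 = 1610800778/47089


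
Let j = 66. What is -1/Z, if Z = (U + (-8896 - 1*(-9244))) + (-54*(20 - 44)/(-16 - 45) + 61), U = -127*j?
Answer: 61/487649 ≈ 0.00012509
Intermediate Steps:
U = -8382 (U = -127*66 = -8382)
Z = -487649/61 (Z = (-8382 + (-8896 - 1*(-9244))) + (-54*(20 - 44)/(-16 - 45) + 61) = (-8382 + (-8896 + 9244)) + (-(-1296)/(-61) + 61) = (-8382 + 348) + (-(-1296)*(-1)/61 + 61) = -8034 + (-54*24/61 + 61) = -8034 + (-1296/61 + 61) = -8034 + 2425/61 = -487649/61 ≈ -7994.2)
-1/Z = -1/(-487649/61) = -1*(-61/487649) = 61/487649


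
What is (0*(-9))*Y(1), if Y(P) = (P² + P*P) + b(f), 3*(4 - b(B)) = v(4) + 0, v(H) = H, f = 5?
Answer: 0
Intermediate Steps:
b(B) = 8/3 (b(B) = 4 - (4 + 0)/3 = 4 - ⅓*4 = 4 - 4/3 = 8/3)
Y(P) = 8/3 + 2*P² (Y(P) = (P² + P*P) + 8/3 = (P² + P²) + 8/3 = 2*P² + 8/3 = 8/3 + 2*P²)
(0*(-9))*Y(1) = (0*(-9))*(8/3 + 2*1²) = 0*(8/3 + 2*1) = 0*(8/3 + 2) = 0*(14/3) = 0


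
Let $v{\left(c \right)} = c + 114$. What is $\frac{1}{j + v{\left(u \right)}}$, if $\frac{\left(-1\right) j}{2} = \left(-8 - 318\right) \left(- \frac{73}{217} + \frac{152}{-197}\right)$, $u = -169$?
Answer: $- \frac{42749}{33233175} \approx -0.0012863$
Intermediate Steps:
$v{\left(c \right)} = 114 + c$
$j = - \frac{30881980}{42749}$ ($j = - 2 \left(-8 - 318\right) \left(- \frac{73}{217} + \frac{152}{-197}\right) = - 2 \left(- 326 \left(\left(-73\right) \frac{1}{217} + 152 \left(- \frac{1}{197}\right)\right)\right) = - 2 \left(- 326 \left(- \frac{73}{217} - \frac{152}{197}\right)\right) = - 2 \left(\left(-326\right) \left(- \frac{47365}{42749}\right)\right) = \left(-2\right) \frac{15440990}{42749} = - \frac{30881980}{42749} \approx -722.4$)
$\frac{1}{j + v{\left(u \right)}} = \frac{1}{- \frac{30881980}{42749} + \left(114 - 169\right)} = \frac{1}{- \frac{30881980}{42749} - 55} = \frac{1}{- \frac{33233175}{42749}} = - \frac{42749}{33233175}$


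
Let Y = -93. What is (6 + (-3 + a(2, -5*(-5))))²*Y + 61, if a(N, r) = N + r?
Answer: -83639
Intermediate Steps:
(6 + (-3 + a(2, -5*(-5))))²*Y + 61 = (6 + (-3 + (2 - 5*(-5))))²*(-93) + 61 = (6 + (-3 + (2 + 25)))²*(-93) + 61 = (6 + (-3 + 27))²*(-93) + 61 = (6 + 24)²*(-93) + 61 = 30²*(-93) + 61 = 900*(-93) + 61 = -83700 + 61 = -83639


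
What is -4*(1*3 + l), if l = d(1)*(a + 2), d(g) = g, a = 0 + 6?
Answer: -44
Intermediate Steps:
a = 6
l = 8 (l = 1*(6 + 2) = 1*8 = 8)
-4*(1*3 + l) = -4*(1*3 + 8) = -4*(3 + 8) = -4*11 = -44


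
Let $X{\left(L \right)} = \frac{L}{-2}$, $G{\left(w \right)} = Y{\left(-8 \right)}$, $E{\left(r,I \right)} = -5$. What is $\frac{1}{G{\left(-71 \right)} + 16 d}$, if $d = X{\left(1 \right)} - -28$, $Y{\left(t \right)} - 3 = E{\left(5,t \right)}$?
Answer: $\frac{1}{438} \approx 0.0022831$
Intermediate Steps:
$Y{\left(t \right)} = -2$ ($Y{\left(t \right)} = 3 - 5 = -2$)
$G{\left(w \right)} = -2$
$X{\left(L \right)} = - \frac{L}{2}$ ($X{\left(L \right)} = L \left(- \frac{1}{2}\right) = - \frac{L}{2}$)
$d = \frac{55}{2}$ ($d = \left(- \frac{1}{2}\right) 1 - -28 = - \frac{1}{2} + 28 = \frac{55}{2} \approx 27.5$)
$\frac{1}{G{\left(-71 \right)} + 16 d} = \frac{1}{-2 + 16 \cdot \frac{55}{2}} = \frac{1}{-2 + 440} = \frac{1}{438}$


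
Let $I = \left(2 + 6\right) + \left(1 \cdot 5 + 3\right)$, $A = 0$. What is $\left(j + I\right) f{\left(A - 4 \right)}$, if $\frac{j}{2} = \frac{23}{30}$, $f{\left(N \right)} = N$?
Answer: $- \frac{1052}{15} \approx -70.133$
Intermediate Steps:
$I = 16$ ($I = 8 + \left(5 + 3\right) = 8 + 8 = 16$)
$j = \frac{23}{15}$ ($j = 2 \cdot \frac{23}{30} = \frac{23}{15} \approx 1.5333$)
$\left(j + I\right) f{\left(A - 4 \right)} = \left(\frac{23}{15} + 16\right) \left(0 - 4\right) = \frac{263 \left(0 - 4\right)}{15} = \frac{263}{15} \left(-4\right) = - \frac{1052}{15}$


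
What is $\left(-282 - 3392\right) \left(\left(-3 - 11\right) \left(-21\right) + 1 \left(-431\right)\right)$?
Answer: $503338$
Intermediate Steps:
$\left(-282 - 3392\right) \left(\left(-3 - 11\right) \left(-21\right) + 1 \left(-431\right)\right) = - 3674 \left(\left(-14\right) \left(-21\right) - 431\right) = - 3674 \left(294 - 431\right) = \left(-3674\right) \left(-137\right) = 503338$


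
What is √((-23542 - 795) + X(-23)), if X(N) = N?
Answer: 2*I*√6090 ≈ 156.08*I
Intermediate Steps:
√((-23542 - 795) + X(-23)) = √((-23542 - 795) - 23) = √(-24337 - 23) = √(-24360) = 2*I*√6090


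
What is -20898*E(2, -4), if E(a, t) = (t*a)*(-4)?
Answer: -668736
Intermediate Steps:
E(a, t) = -4*a*t (E(a, t) = (a*t)*(-4) = -4*a*t)
-20898*E(2, -4) = -(-83592)*2*(-4) = -20898*32 = -668736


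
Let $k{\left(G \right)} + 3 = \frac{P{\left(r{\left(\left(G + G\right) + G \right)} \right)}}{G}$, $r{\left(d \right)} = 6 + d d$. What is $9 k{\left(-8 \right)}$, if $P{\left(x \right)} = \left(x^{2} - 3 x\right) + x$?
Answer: $-379782$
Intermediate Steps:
$r{\left(d \right)} = 6 + d^{2}$
$P{\left(x \right)} = x^{2} - 2 x$
$k{\left(G \right)} = -3 + \frac{\left(4 + 9 G^{2}\right) \left(6 + 9 G^{2}\right)}{G}$ ($k{\left(G \right)} = -3 + \frac{\left(6 + \left(\left(G + G\right) + G\right)^{2}\right) \left(-2 + \left(6 + \left(\left(G + G\right) + G\right)^{2}\right)\right)}{G} = -3 + \frac{\left(6 + \left(2 G + G\right)^{2}\right) \left(-2 + \left(6 + \left(2 G + G\right)^{2}\right)\right)}{G} = -3 + \frac{\left(6 + \left(3 G\right)^{2}\right) \left(-2 + \left(6 + \left(3 G\right)^{2}\right)\right)}{G} = -3 + \frac{\left(6 + 9 G^{2}\right) \left(-2 + \left(6 + 9 G^{2}\right)\right)}{G} = -3 + \frac{\left(6 + 9 G^{2}\right) \left(4 + 9 G^{2}\right)}{G} = -3 + \frac{\left(4 + 9 G^{2}\right) \left(6 + 9 G^{2}\right)}{G}$)
$9 k{\left(-8 \right)} = 9 \left(-3 + \frac{24}{-8} + 81 \left(-8\right)^{3} + 90 \left(-8\right)\right) = 9 \left(-3 + 24 \left(- \frac{1}{8}\right) + 81 \left(-512\right) - 720\right) = 9 \left(-3 - 3 - 41472 - 720\right) = 9 \left(-42198\right) = -379782$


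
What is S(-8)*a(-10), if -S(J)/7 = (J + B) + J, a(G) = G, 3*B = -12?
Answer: -1400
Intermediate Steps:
B = -4 (B = (⅓)*(-12) = -4)
S(J) = 28 - 14*J (S(J) = -7*((J - 4) + J) = -7*((-4 + J) + J) = -7*(-4 + 2*J) = 28 - 14*J)
S(-8)*a(-10) = (28 - 14*(-8))*(-10) = (28 + 112)*(-10) = 140*(-10) = -1400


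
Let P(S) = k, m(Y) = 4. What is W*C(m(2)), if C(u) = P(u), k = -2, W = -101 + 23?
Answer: 156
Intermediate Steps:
W = -78
P(S) = -2
C(u) = -2
W*C(m(2)) = -78*(-2) = 156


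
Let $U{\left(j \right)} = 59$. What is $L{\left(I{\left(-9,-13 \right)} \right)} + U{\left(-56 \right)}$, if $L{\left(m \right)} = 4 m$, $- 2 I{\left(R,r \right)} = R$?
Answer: $77$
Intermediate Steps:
$I{\left(R,r \right)} = - \frac{R}{2}$
$L{\left(I{\left(-9,-13 \right)} \right)} + U{\left(-56 \right)} = 4 \left(\left(- \frac{1}{2}\right) \left(-9\right)\right) + 59 = 4 \cdot \frac{9}{2} + 59 = 18 + 59 = 77$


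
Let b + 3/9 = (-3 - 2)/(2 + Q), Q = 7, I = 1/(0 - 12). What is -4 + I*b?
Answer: -106/27 ≈ -3.9259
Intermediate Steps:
I = -1/12 (I = 1/(-12) = -1/12 ≈ -0.083333)
b = -8/9 (b = -1/3 + (-3 - 2)/(2 + 7) = -1/3 - 5/9 = -8/9 ≈ -0.88889)
-4 + I*b = -4 - 1/12*(-8/9) = -4 + 2/27 = -106/27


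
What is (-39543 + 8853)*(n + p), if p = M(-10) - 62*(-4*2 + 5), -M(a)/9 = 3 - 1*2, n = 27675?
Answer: -854777880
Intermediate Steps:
M(a) = -9 (M(a) = -9*(3 - 1*2) = -9*(3 - 2) = -9*1 = -9)
p = 177 (p = -9 - 62*(-4*2 + 5) = -9 - 62*(-8 + 5) = -9 - 62*(-3) = -9 + 186 = 177)
(-39543 + 8853)*(n + p) = (-39543 + 8853)*(27675 + 177) = -30690*27852 = -854777880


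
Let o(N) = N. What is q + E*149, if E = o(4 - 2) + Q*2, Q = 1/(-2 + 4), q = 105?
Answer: 552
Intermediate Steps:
Q = 1/2 ≈ 0.50000
E = 3 (E = (4 - 2) + (1/2)*2 = 2 + 1 = 3)
q + E*149 = 105 + 3*149 = 105 + 447 = 552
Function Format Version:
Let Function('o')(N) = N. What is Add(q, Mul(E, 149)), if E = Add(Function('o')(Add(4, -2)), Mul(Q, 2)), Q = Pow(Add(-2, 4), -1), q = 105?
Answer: 552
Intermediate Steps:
Q = Rational(1, 2) (Q = Pow(2, -1) = Rational(1, 2) ≈ 0.50000)
E = 3 (E = Add(Add(4, -2), Mul(Rational(1, 2), 2)) = Add(2, 1) = 3)
Add(q, Mul(E, 149)) = Add(105, Mul(3, 149)) = Add(105, 447) = 552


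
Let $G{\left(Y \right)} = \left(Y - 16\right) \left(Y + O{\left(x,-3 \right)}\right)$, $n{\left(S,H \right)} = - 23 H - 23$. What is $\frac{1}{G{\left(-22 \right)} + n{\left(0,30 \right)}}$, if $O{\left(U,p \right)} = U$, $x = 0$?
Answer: $\frac{1}{123} \approx 0.0081301$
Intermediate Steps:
$n{\left(S,H \right)} = -23 - 23 H$
$G{\left(Y \right)} = Y \left(-16 + Y\right)$ ($G{\left(Y \right)} = \left(Y - 16\right) \left(Y + 0\right) = \left(-16 + Y\right) Y = Y \left(-16 + Y\right)$)
$\frac{1}{G{\left(-22 \right)} + n{\left(0,30 \right)}} = \frac{1}{- 22 \left(-16 - 22\right) - 713} = \frac{1}{\left(-22\right) \left(-38\right) - 713} = \frac{1}{836 - 713} = \frac{1}{123}$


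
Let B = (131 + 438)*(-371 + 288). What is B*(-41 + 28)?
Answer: 613951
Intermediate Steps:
B = -47227 (B = 569*(-83) = -47227)
B*(-41 + 28) = -47227*(-41 + 28) = -47227*(-13) = 613951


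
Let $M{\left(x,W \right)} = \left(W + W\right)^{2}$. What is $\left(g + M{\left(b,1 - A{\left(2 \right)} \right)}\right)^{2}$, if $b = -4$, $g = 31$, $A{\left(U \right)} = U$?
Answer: $1225$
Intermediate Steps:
$M{\left(x,W \right)} = 4 W^{2}$ ($M{\left(x,W \right)} = \left(2 W\right)^{2} = 4 W^{2}$)
$\left(g + M{\left(b,1 - A{\left(2 \right)} \right)}\right)^{2} = \left(31 + 4 \left(1 - 2\right)^{2}\right)^{2} = \left(31 + 4 \left(-1\right)^{2}\right)^{2} = \left(31 + 4 \cdot 1\right)^{2} = \left(31 + 4\right)^{2} = 35^{2} = 1225$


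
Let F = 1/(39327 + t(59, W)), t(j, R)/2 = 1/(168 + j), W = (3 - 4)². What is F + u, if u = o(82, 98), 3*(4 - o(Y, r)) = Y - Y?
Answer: 35709151/8927231 ≈ 4.0000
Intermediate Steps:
W = 1 (W = (-1)² = 1)
t(j, R) = 2/(168 + j)
o(Y, r) = 4 (o(Y, r) = 4 - (Y - Y)/3 = 4 - ⅓*0 = 4 + 0 = 4)
F = 227/8927231 (F = 1/(39327 + 2/(168 + 59)) = 1/(39327 + 2/227) = 1/(8927231/227) = 227/8927231 ≈ 2.5428e-5)
u = 4
F + u = 227/8927231 + 4 = 35709151/8927231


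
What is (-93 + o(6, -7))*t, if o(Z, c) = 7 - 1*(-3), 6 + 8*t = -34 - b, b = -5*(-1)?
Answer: 3735/8 ≈ 466.88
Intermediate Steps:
b = 5
t = -45/8 (t = -3/4 + (-34 - 1*5)/8 = -3/4 + (-34 - 5)/8 = -3/4 + (1/8)*(-39) = -3/4 - 39/8 = -45/8 ≈ -5.6250)
o(Z, c) = 10 (o(Z, c) = 7 + 3 = 10)
(-93 + o(6, -7))*t = (-93 + 10)*(-45/8) = -83*(-45/8) = 3735/8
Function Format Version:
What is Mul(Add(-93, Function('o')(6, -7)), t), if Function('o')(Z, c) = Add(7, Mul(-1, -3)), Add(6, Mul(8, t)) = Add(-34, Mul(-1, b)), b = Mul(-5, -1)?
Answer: Rational(3735, 8) ≈ 466.88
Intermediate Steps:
b = 5
t = Rational(-45, 8) (t = Add(Rational(-3, 4), Mul(Rational(1, 8), Add(-34, Mul(-1, 5)))) = Add(Rational(-3, 4), Mul(Rational(1, 8), Add(-34, -5))) = Add(Rational(-3, 4), Mul(Rational(1, 8), -39)) = Add(Rational(-3, 4), Rational(-39, 8)) = Rational(-45, 8) ≈ -5.6250)
Function('o')(Z, c) = 10 (Function('o')(Z, c) = Add(7, 3) = 10)
Mul(Add(-93, Function('o')(6, -7)), t) = Mul(Add(-93, 10), Rational(-45, 8)) = Mul(-83, Rational(-45, 8)) = Rational(3735, 8)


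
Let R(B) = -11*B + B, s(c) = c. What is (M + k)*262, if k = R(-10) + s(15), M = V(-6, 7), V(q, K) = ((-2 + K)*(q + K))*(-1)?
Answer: 28820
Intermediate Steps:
R(B) = -10*B
V(q, K) = -(-2 + K)*(K + q) (V(q, K) = ((-2 + K)*(K + q))*(-1) = -(-2 + K)*(K + q))
M = -5 (M = -1*7**2 + 2*7 + 2*(-6) - 1*7*(-6) = -1*49 + 14 - 12 + 42 = -49 + 14 - 12 + 42 = -5)
k = 115 (k = -10*(-10) + 15 = 100 + 15 = 115)
(M + k)*262 = (-5 + 115)*262 = 110*262 = 28820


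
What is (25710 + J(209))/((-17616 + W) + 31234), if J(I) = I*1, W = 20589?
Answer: 25919/34207 ≈ 0.75771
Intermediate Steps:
J(I) = I
(25710 + J(209))/((-17616 + W) + 31234) = (25710 + 209)/((-17616 + 20589) + 31234) = 25919/(2973 + 31234) = 25919/34207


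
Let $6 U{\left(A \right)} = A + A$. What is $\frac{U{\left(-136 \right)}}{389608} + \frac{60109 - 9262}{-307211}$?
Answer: $- \frac{7434121828}{44884448733} \approx -0.16563$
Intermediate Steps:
$U{\left(A \right)} = \frac{A}{3}$ ($U{\left(A \right)} = \frac{A + A}{6} = \frac{2 A}{6} = \frac{A}{3}$)
$\frac{U{\left(-136 \right)}}{389608} + \frac{60109 - 9262}{-307211} = \frac{\frac{1}{3} \left(-136\right)}{389608} + \frac{60109 - 9262}{-307211} = \left(- \frac{136}{3}\right) \frac{1}{389608} + \left(60109 - 9262\right) \left(- \frac{1}{307211}\right) = - \frac{17}{146103} + 50847 \left(- \frac{1}{307211}\right) = - \frac{17}{146103} - \frac{50847}{307211} = - \frac{7434121828}{44884448733}$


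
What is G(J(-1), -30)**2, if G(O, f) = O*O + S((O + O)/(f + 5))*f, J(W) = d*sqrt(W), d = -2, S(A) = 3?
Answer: 8836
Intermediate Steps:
J(W) = -2*sqrt(W)
G(O, f) = O**2 + 3*f (G(O, f) = O*O + 3*f = O**2 + 3*f)
G(J(-1), -30)**2 = ((-2*I)**2 + 3*(-30))**2 = ((-2*I)**2 - 90)**2 = (-4 - 90)**2 = (-94)**2 = 8836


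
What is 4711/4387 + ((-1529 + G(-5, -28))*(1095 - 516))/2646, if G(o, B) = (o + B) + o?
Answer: -1322609695/3869334 ≈ -341.82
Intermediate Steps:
G(o, B) = B + 2*o (G(o, B) = (B + o) + o = B + 2*o)
4711/4387 + ((-1529 + G(-5, -28))*(1095 - 516))/2646 = 4711/4387 + ((-1529 + (-28 + 2*(-5)))*(1095 - 516))/2646 = 4711*(1/4387) + ((-1529 + (-28 - 10))*579)*(1/2646) = 4711/4387 + ((-1529 - 38)*579)*(1/2646) = 4711/4387 - 1567*579*(1/2646) = 4711/4387 - 907293*1/2646 = 4711/4387 - 302431/882 = -1322609695/3869334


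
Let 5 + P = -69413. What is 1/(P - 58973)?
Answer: -1/128391 ≈ -7.7887e-6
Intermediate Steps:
P = -69418 (P = -5 - 69413 = -69418)
1/(P - 58973) = 1/(-69418 - 58973) = 1/(-128391) = -1/128391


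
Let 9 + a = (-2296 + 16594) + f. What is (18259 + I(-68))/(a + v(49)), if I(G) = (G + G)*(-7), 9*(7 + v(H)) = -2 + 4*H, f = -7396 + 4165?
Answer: 172899/99653 ≈ 1.7350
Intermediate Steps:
f = -3231
v(H) = -65/9 + 4*H/9 (v(H) = -7 + (-2 + 4*H)/9 = -7 + (-2/9 + 4*H/9) = -65/9 + 4*H/9)
I(G) = -14*G (I(G) = (2*G)*(-7) = -14*G)
a = 11058 (a = -9 + ((-2296 + 16594) - 3231) = -9 + (14298 - 3231) = -9 + 11067 = 11058)
(18259 + I(-68))/(a + v(49)) = (18259 - 14*(-68))/(11058 + (-65/9 + (4/9)*49)) = (18259 + 952)/(11058 + (-65/9 + 196/9)) = 19211/(11058 + 131/9) = 19211/(99653/9) = 19211*(9/99653) = 172899/99653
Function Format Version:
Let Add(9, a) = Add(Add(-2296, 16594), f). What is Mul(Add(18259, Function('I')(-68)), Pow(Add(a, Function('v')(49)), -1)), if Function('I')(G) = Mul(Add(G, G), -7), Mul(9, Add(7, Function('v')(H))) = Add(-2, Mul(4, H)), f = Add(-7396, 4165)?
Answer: Rational(172899, 99653) ≈ 1.7350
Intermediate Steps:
f = -3231
Function('v')(H) = Add(Rational(-65, 9), Mul(Rational(4, 9), H)) (Function('v')(H) = Add(-7, Mul(Rational(1, 9), Add(-2, Mul(4, H)))) = Add(-7, Add(Rational(-2, 9), Mul(Rational(4, 9), H))) = Add(Rational(-65, 9), Mul(Rational(4, 9), H)))
Function('I')(G) = Mul(-14, G) (Function('I')(G) = Mul(Mul(2, G), -7) = Mul(-14, G))
a = 11058 (a = Add(-9, Add(Add(-2296, 16594), -3231)) = Add(-9, Add(14298, -3231)) = Add(-9, 11067) = 11058)
Mul(Add(18259, Function('I')(-68)), Pow(Add(a, Function('v')(49)), -1)) = Mul(Add(18259, Mul(-14, -68)), Pow(Add(11058, Add(Rational(-65, 9), Mul(Rational(4, 9), 49))), -1)) = Mul(Add(18259, 952), Pow(Add(11058, Add(Rational(-65, 9), Rational(196, 9))), -1)) = Mul(19211, Pow(Add(11058, Rational(131, 9)), -1)) = Mul(19211, Pow(Rational(99653, 9), -1)) = Mul(19211, Rational(9, 99653)) = Rational(172899, 99653)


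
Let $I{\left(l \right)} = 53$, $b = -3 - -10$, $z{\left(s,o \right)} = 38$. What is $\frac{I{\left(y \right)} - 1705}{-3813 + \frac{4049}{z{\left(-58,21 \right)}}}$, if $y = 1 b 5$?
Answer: $\frac{62776}{140845} \approx 0.44571$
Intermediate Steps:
$b = 7$ ($b = -3 + 10 = 7$)
$y = 35$ ($y = 1 \cdot 7 \cdot 5 = 7 \cdot 5 = 35$)
$\frac{I{\left(y \right)} - 1705}{-3813 + \frac{4049}{z{\left(-58,21 \right)}}} = \frac{53 - 1705}{-3813 + \frac{4049}{38}} = - \frac{1652}{-3813 + 4049 \cdot \frac{1}{38}} = - \frac{1652}{-3813 + \frac{4049}{38}} = - \frac{1652}{- \frac{140845}{38}} = \left(-1652\right) \left(- \frac{38}{140845}\right) = \frac{62776}{140845}$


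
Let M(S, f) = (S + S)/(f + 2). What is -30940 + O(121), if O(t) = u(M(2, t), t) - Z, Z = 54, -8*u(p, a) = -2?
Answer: -123975/4 ≈ -30994.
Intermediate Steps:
M(S, f) = 2*S/(2 + f) (M(S, f) = (2*S)/(2 + f) = 2*S/(2 + f))
u(p, a) = ¼ (u(p, a) = -⅛*(-2) = ¼)
O(t) = -215/4 (O(t) = ¼ - 1*54 = ¼ - 54 = -215/4)
-30940 + O(121) = -30940 - 215/4 = -123975/4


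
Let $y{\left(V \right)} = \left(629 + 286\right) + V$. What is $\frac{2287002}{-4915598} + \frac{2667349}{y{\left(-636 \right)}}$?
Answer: $\frac{6555488668072}{685725921} \approx 9559.9$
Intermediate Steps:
$y{\left(V \right)} = 915 + V$
$\frac{2287002}{-4915598} + \frac{2667349}{y{\left(-636 \right)}} = \frac{2287002}{-4915598} + \frac{2667349}{915 - 636} = 2287002 \left(- \frac{1}{4915598}\right) + \frac{2667349}{279} = - \frac{1143501}{2457799} + 2667349 \cdot \frac{1}{279} = - \frac{1143501}{2457799} + \frac{2667349}{279} = \frac{6555488668072}{685725921}$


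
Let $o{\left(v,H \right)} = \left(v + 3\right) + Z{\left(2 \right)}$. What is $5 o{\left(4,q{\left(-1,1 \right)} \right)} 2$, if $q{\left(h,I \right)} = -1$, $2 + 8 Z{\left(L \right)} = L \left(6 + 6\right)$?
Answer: $\frac{195}{2} \approx 97.5$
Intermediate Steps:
$Z{\left(L \right)} = - \frac{1}{4} + \frac{3 L}{2}$ ($Z{\left(L \right)} = - \frac{1}{4} + \frac{L \left(6 + 6\right)}{8} = - \frac{1}{4} + \frac{L 12}{8} = - \frac{1}{4} + \frac{12 L}{8} = - \frac{1}{4} + \frac{3 L}{2}$)
$o{\left(v,H \right)} = \frac{23}{4} + v$ ($o{\left(v,H \right)} = \left(v + 3\right) + \left(- \frac{1}{4} + \frac{3}{2} \cdot 2\right) = \left(3 + v\right) + \left(- \frac{1}{4} + 3\right) = \left(3 + v\right) + \frac{11}{4} = \frac{23}{4} + v$)
$5 o{\left(4,q{\left(-1,1 \right)} \right)} 2 = 5 \left(\frac{23}{4} + 4\right) 2 = 5 \cdot \frac{39}{4} \cdot 2 = \frac{195}{4} \cdot 2 = \frac{195}{2}$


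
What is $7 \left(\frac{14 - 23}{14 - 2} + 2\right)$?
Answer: $\frac{35}{4} \approx 8.75$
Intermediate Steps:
$7 \left(\frac{14 - 23}{14 - 2} + 2\right) = 7 \left(- \frac{9}{12} + 2\right) = 7 \left(\left(-9\right) \frac{1}{12} + 2\right) = 7 \left(- \frac{3}{4} + 2\right) = 7 \cdot \frac{5}{4} = \frac{35}{4}$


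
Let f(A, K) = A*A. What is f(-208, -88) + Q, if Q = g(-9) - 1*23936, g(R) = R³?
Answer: 18599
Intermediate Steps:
Q = -24665 (Q = (-9)³ - 1*23936 = -729 - 23936 = -24665)
f(A, K) = A²
f(-208, -88) + Q = (-208)² - 24665 = 43264 - 24665 = 18599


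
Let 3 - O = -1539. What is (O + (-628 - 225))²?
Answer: 474721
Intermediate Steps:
O = 1542 (O = 3 - 1*(-1539) = 3 + 1539 = 1542)
(O + (-628 - 225))² = (1542 + (-628 - 225))² = (1542 - 853)² = 689² = 474721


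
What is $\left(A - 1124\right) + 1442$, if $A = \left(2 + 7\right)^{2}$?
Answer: $399$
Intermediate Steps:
$A = 81$ ($A = 9^{2} = 81$)
$\left(A - 1124\right) + 1442 = \left(81 - 1124\right) + 1442 = -1043 + 1442 = 399$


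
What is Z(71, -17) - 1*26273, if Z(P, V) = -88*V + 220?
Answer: -24557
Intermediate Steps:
Z(P, V) = 220 - 88*V
Z(71, -17) - 1*26273 = (220 - 88*(-17)) - 1*26273 = (220 + 1496) - 26273 = 1716 - 26273 = -24557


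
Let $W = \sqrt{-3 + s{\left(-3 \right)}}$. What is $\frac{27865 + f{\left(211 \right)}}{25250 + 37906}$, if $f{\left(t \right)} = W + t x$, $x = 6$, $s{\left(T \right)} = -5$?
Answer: $\frac{29131}{63156} + \frac{i \sqrt{2}}{31578} \approx 0.46125 + 4.4785 \cdot 10^{-5} i$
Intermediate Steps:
$W = 2 i \sqrt{2}$ ($W = \sqrt{-3 - 5} = \sqrt{-8} = 2 i \sqrt{2} \approx 2.8284 i$)
$f{\left(t \right)} = 6 t + 2 i \sqrt{2}$ ($f{\left(t \right)} = 2 i \sqrt{2} + t 6 = 2 i \sqrt{2} + 6 t = 6 t + 2 i \sqrt{2}$)
$\frac{27865 + f{\left(211 \right)}}{25250 + 37906} = \frac{27865 + \left(6 \cdot 211 + 2 i \sqrt{2}\right)}{25250 + 37906} = \frac{27865 + \left(1266 + 2 i \sqrt{2}\right)}{63156} = \left(29131 + 2 i \sqrt{2}\right) \frac{1}{63156} = \frac{29131}{63156} + \frac{i \sqrt{2}}{31578}$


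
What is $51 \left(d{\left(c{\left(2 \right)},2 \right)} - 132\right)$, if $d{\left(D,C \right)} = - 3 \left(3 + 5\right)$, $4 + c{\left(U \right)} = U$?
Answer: $-7956$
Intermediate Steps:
$c{\left(U \right)} = -4 + U$
$d{\left(D,C \right)} = -24$ ($d{\left(D,C \right)} = \left(-3\right) 8 = -24$)
$51 \left(d{\left(c{\left(2 \right)},2 \right)} - 132\right) = 51 \left(-24 - 132\right) = 51 \left(-156\right) = -7956$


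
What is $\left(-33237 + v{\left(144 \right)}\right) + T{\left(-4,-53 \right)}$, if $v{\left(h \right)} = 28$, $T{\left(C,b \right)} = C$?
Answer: $-33213$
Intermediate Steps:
$\left(-33237 + v{\left(144 \right)}\right) + T{\left(-4,-53 \right)} = \left(-33237 + 28\right) - 4 = -33209 - 4 = -33213$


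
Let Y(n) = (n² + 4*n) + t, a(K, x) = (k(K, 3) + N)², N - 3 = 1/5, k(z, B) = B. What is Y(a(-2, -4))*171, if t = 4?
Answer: 174782691/625 ≈ 2.7965e+5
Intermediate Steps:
N = 16/5 (N = 3 + 1/5 = 3 + ⅕ = 16/5 ≈ 3.2000)
a(K, x) = 961/25 (a(K, x) = (3 + 16/5)² = (31/5)² = 961/25)
Y(n) = 4 + n² + 4*n (Y(n) = (n² + 4*n) + 4 = 4 + n² + 4*n)
Y(a(-2, -4))*171 = (4 + (961/25)² + 4*(961/25))*171 = (4 + 923521/625 + 3844/25)*171 = (1022121/625)*171 = 174782691/625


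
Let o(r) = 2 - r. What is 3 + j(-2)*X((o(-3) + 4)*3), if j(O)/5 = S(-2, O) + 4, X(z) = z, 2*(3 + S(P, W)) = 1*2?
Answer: 273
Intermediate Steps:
S(P, W) = -2 (S(P, W) = -3 + (1*2)/2 = -3 + (1/2)*2 = -3 + 1 = -2)
j(O) = 10 (j(O) = 5*(-2 + 4) = 5*2 = 10)
3 + j(-2)*X((o(-3) + 4)*3) = 3 + 10*(((2 - 1*(-3)) + 4)*3) = 3 + 10*(((2 + 3) + 4)*3) = 3 + 10*((5 + 4)*3) = 3 + 10*(9*3) = 3 + 10*27 = 3 + 270 = 273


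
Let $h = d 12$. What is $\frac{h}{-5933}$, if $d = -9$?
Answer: $\frac{108}{5933} \approx 0.018203$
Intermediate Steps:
$h = -108$ ($h = \left(-9\right) 12 = -108$)
$\frac{h}{-5933} = \frac{1}{-5933} \left(-108\right) = \left(- \frac{1}{5933}\right) \left(-108\right) = \frac{108}{5933}$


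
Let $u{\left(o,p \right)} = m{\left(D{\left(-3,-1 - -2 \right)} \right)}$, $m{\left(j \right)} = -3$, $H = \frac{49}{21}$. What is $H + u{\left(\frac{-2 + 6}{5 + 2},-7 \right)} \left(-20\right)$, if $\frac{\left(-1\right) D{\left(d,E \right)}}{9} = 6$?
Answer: $\frac{187}{3} \approx 62.333$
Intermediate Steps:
$D{\left(d,E \right)} = -54$ ($D{\left(d,E \right)} = \left(-9\right) 6 = -54$)
$H = \frac{7}{3}$ ($H = 49 \cdot \frac{1}{21} = \frac{7}{3} \approx 2.3333$)
$u{\left(o,p \right)} = -3$
$H + u{\left(\frac{-2 + 6}{5 + 2},-7 \right)} \left(-20\right) = \frac{7}{3} - -60 = \frac{7}{3} + 60 = \frac{187}{3}$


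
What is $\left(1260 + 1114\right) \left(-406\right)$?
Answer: $-963844$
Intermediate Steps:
$\left(1260 + 1114\right) \left(-406\right) = 2374 \left(-406\right) = -963844$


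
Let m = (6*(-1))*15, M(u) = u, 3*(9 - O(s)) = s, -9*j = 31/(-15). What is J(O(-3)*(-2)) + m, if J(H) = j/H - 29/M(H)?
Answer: -59779/675 ≈ -88.562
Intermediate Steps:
j = 31/135 (j = -31/(9*(-15)) = -31*(-1)/(9*15) = -⅑*(-31/15) = 31/135 ≈ 0.22963)
O(s) = 9 - s/3
J(H) = -3884/(135*H) (J(H) = 31/(135*H) - 29/H = -3884/(135*H))
m = -90 (m = -6*15 = -90)
J(O(-3)*(-2)) + m = -3884*(-1/(2*(9 - ⅓*(-3))))/135 - 90 = -3884*(-1/(2*(9 + 1)))/135 - 90 = -3884/(135*(10*(-2))) - 90 = -3884/135/(-20) - 90 = -3884/135*(-1/20) - 90 = 971/675 - 90 = -59779/675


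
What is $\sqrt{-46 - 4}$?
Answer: $5 i \sqrt{2} \approx 7.0711 i$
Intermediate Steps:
$\sqrt{-46 - 4} = \sqrt{-50} = 5 i \sqrt{2}$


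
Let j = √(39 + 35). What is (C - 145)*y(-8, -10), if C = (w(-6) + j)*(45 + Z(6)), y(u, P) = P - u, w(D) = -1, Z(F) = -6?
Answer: 368 - 78*√74 ≈ -302.98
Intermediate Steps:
j = √74 ≈ 8.6023
C = -39 + 39*√74 (C = (-1 + √74)*(45 - 6) = (-1 + √74)*39 = -39 + 39*√74 ≈ 296.49)
(C - 145)*y(-8, -10) = ((-39 + 39*√74) - 145)*(-10 - 1*(-8)) = (-184 + 39*√74)*(-10 + 8) = (-184 + 39*√74)*(-2) = 368 - 78*√74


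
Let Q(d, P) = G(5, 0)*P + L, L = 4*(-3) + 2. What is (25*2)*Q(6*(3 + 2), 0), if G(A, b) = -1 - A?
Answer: -500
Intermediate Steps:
L = -10 (L = -12 + 2 = -10)
Q(d, P) = -10 - 6*P (Q(d, P) = (-1 - 1*5)*P - 10 = (-1 - 5)*P - 10 = -6*P - 10 = -10 - 6*P)
(25*2)*Q(6*(3 + 2), 0) = (25*2)*(-10 - 6*0) = 50*(-10 + 0) = 50*(-10) = -500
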